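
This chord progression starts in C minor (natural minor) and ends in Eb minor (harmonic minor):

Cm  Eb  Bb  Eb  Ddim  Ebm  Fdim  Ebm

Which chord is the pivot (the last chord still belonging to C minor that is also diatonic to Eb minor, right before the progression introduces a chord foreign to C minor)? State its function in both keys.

Ddim — ii° in C minor, vii° in Eb minor

Chords diatonic to C minor: Cm, Ddim, Eb, Fm, Gm, Ab, Bb.
Reading the progression, the first chord not in that set is Ebm, so the modulation leaves C minor there.
The chord immediately before Ebm is Ddim, which is diatonic to both keys: ii° in C minor and vii° in Eb minor.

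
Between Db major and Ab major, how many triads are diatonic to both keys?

Diatonic triads of Db major: Db (I), Ebm (ii), Fm (iii), Gb (IV), Ab (V), Bbm (vi), Cdim (vii°).
Diatonic triads of Ab major: Ab (I), Bbm (ii), Cm (iii), Db (IV), Eb (V), Fm (vi), Gdim (vii°).
Matching root and quality in both lists: Db, Fm, Ab, Bbm.
That gives 4 common triads.

4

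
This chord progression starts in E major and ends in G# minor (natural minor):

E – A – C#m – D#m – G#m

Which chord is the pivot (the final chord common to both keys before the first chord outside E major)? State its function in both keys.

C#m — vi in E major, iv in G# minor

Chords diatonic to E major: E, F#m, G#m, A, B, C#m, D#dim.
Reading the progression, the first chord not in that set is D#m, so the modulation leaves E major there.
The chord immediately before D#m is C#m, which is diatonic to both keys: vi in E major and iv in G# minor.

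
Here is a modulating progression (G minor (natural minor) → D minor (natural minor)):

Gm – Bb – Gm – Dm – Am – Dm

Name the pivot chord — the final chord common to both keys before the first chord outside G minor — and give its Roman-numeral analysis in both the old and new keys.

Dm — v in G minor, i in D minor

Chords diatonic to G minor: Gm, Adim, Bb, Cm, Dm, Eb, F.
Reading the progression, the first chord not in that set is Am, so the modulation leaves G minor there.
The chord immediately before Am is Dm, which is diatonic to both keys: v in G minor and i in D minor.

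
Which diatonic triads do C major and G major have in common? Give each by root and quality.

C, Em, G, Am

Triads in C major: C (I), Dm (ii), Em (iii), F (IV), G (V), Am (vi), Bdim (vii°).
Triads in G major: G (I), Am (ii), Bm (iii), C (IV), D (V), Em (vi), F#dim (vii°).
Shared triads with their functions: C (I in C major, IV in G major); Em (iii in C major, vi in G major); G (V in C major, I in G major); Am (vi in C major, ii in G major).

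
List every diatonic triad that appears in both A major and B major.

Triads in A major: A (I), Bm (ii), C#m (iii), D (IV), E (V), F#m (vi), G#dim (vii°).
Triads in B major: B (I), C#m (ii), D#m (iii), E (IV), F# (V), G#m (vi), A#dim (vii°).
Shared triads with their functions: C#m (iii in A major, ii in B major); E (V in A major, IV in B major).

C#m, E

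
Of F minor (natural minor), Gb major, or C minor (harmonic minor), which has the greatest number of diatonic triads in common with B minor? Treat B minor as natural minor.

C minor

Triads of B minor (natural minor): Bm (i), C#dim (ii°), D (III), Em (iv), F#m (v), G (VI), A (VII).
F minor (natural minor) shares 0: none.
Gb major shares 0: none.
C minor (harmonic minor) shares 1: G.
The most common triads (1) are shared with C minor.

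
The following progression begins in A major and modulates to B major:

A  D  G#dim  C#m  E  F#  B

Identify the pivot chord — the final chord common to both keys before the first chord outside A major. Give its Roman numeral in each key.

E — V in A major, IV in B major

Chords diatonic to A major: A, Bm, C#m, D, E, F#m, G#dim.
Reading the progression, the first chord not in that set is F#, so the modulation leaves A major there.
The chord immediately before F# is E, which is diatonic to both keys: V in A major and IV in B major.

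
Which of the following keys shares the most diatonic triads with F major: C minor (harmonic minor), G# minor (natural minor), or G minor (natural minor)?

Triads of F major: F (I), Gm (ii), Am (iii), Bb (IV), C (V), Dm (vi), Edim (vii°).
C minor (harmonic minor) shares 0: none.
G# minor (natural minor) shares 0: none.
G minor (natural minor) shares 4: F, Gm, Bb, Dm.
The most common triads (4) are shared with G minor.

G minor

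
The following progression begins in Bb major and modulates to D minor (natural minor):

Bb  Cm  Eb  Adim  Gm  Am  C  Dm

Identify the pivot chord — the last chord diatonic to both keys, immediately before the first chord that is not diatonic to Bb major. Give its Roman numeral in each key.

Chords diatonic to Bb major: Bb, Cm, Dm, Eb, F, Gm, Adim.
Reading the progression, the first chord not in that set is Am, so the modulation leaves Bb major there.
The chord immediately before Am is Gm, which is diatonic to both keys: vi in Bb major and iv in D minor.

Gm — vi in Bb major, iv in D minor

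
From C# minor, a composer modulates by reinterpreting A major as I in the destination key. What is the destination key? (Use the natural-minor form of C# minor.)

The numeral I denotes a major triad on scale degree 1. With A on degree 1, the tonic of the new key is A.
Degree 1 carries a major triad in major keys, so the destination is A major.
Check: the diatonic triads of A major are A (I), Bm (ii), C#m (iii), D (IV), E (V), F#m (vi), G#dim (vii°) — A major is indeed I.

A major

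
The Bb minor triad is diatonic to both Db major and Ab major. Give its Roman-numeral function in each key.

The scale of Db major is Db Eb F Gb Ab Bb C; Bb is degree 6, and the triad built there (Bb-Db-F) is minor, so it is vi.
The scale of Ab major is Ab Bb C Db Eb F G; Bb is degree 2, and the triad built there (Bb-Db-F) is minor, so it is ii.

vi in Db major; ii in Ab major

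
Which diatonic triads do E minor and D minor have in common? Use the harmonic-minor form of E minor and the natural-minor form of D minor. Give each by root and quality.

Triads in E minor (harmonic minor): Em (i), F#dim (ii°), Gaug (III+), Am (iv), B (V), C (VI), D#dim (vii°).
Triads in D minor (natural minor): Dm (i), Edim (ii°), F (III), Gm (iv), Am (v), Bb (VI), C (VII).
Shared triads with their functions: Am (iv in E minor, v in D minor); C (VI in E minor, VII in D minor).

Am, C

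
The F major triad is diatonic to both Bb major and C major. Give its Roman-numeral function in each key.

V in Bb major; IV in C major

The scale of Bb major is Bb C D Eb F G A; F is degree 5, and the triad built there (F-A-C) is major, so it is V.
The scale of C major is C D E F G A B; F is degree 4, and the triad built there (F-A-C) is major, so it is IV.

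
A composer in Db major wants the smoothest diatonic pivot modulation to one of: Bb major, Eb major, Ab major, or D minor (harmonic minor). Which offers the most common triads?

Triads of Db major: Db (I), Ebm (ii), Fm (iii), Gb (IV), Ab (V), Bbm (vi), Cdim (vii°).
Bb major shares 0: none.
Eb major shares 2: Fm, Ab.
Ab major shares 4: Db, Fm, Ab, Bbm.
D minor (harmonic minor) shares 0: none.
The most common triads (4) are shared with Ab major.

Ab major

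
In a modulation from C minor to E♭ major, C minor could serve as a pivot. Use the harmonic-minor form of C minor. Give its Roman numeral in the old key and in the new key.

The scale of C minor (harmonic minor) is C D E♭ F G A♭ B; C is degree 1, and the triad built there (C-E♭-G) is minor, so it is i.
The scale of E♭ major is E♭ F G A♭ B♭ C D; C is degree 6, and the triad built there (C-E♭-G) is minor, so it is vi.

i in C minor; vi in E♭ major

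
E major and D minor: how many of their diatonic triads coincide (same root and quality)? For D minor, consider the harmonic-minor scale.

Diatonic triads of E major: E major (I), F♯ minor (ii), G♯ minor (iii), A major (IV), B major (V), C♯ minor (vi), D♯ diminished (vii°).
Diatonic triads of D minor (harmonic minor): D minor (i), E diminished (ii°), F augmented (III+), G minor (iv), A major (V), B♭ major (VI), C♯ diminished (vii°).
Matching root and quality in both lists: A major.
That gives 1 common triad.

1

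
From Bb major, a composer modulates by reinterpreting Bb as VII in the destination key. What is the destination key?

C minor

The numeral VII denotes a major triad on scale degree 7. With Bb on degree 7, the tonic of the new key is C.
Degree 7 carries a major triad in natural-minor keys, so the destination is C minor.
Check: the diatonic triads of C minor (natural minor) are Cm (i), Ddim (ii°), Eb (III), Fm (iv), Gm (v), Ab (VI), Bb (VII) — Bb is indeed VII.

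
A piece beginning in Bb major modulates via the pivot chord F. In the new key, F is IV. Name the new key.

C major

The numeral IV denotes a major triad on scale degree 4. With F on degree 4, the tonic of the new key is C.
Degree 4 carries a major triad in major keys, so the destination is C major.
Check: the diatonic triads of C major are C (I), Dm (ii), Em (iii), F (IV), G (V), Am (vi), Bdim (vii°) — F is indeed IV.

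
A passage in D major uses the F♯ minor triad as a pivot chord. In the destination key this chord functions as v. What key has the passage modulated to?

B minor

The numeral v denotes a minor triad on scale degree 5. With F♯ on degree 5, the tonic of the new key is B.
Degree 5 carries a minor triad in natural-minor keys, so the destination is B minor.
Check: the diatonic triads of B minor (natural minor) are Bm (i), C♯dim (ii°), D (III), Em (iv), F♯m (v), G (VI), A (VII) — F♯ minor is indeed v.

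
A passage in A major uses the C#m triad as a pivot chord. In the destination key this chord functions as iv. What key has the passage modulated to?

The numeral iv denotes a minor triad on scale degree 4. With C# on degree 4, the tonic of the new key is G#.
Degree 4 carries a minor triad in minor keys, so the destination is G# minor.
Check: the diatonic triads of G# minor (natural minor) are G#m (i), A#dim (ii°), B (III), C#m (iv), D#m (v), E (VI), F# (VII) — C#m is indeed iv.

G# minor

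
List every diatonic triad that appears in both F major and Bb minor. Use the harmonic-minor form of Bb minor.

Triads in F major: F major (I), G minor (ii), A minor (iii), Bb major (IV), C major (V), D minor (vi), E diminished (vii°).
Triads in Bb minor (harmonic minor): Bb minor (i), C diminished (ii°), Db augmented (III+), Eb minor (iv), F major (V), Gb major (VI), A diminished (vii°).
Shared triads with their functions: F major (I in F major, V in Bb minor).

F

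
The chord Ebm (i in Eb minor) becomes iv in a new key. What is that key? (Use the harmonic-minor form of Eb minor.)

The numeral iv denotes a minor triad on scale degree 4. With Eb on degree 4, the tonic of the new key is Bb.
Degree 4 carries a minor triad in minor keys, so the destination is Bb minor.
Check: the diatonic triads of Bb minor (natural minor) are Bbm (i), Cdim (ii°), Db (III), Ebm (iv), Fm (v), Gb (VI), Ab (VII) — Ebm is indeed iv.

Bb minor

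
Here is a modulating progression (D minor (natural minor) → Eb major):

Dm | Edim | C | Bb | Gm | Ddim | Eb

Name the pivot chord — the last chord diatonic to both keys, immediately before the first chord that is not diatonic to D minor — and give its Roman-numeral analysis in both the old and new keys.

Chords diatonic to D minor: Dm, Edim, F, Gm, Am, Bb, C.
Reading the progression, the first chord not in that set is Ddim, so the modulation leaves D minor there.
The chord immediately before Ddim is Gm, which is diatonic to both keys: iv in D minor and iii in Eb major.

Gm — iv in D minor, iii in Eb major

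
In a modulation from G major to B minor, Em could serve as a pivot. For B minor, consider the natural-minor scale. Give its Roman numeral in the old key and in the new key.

The scale of G major is G A B C D E F#; E is degree 6, and the triad built there (E-G-B) is minor, so it is vi.
The scale of B minor (natural minor) is B C# D E F# G A; E is degree 4, and the triad built there (E-G-B) is minor, so it is iv.

vi in G major; iv in B minor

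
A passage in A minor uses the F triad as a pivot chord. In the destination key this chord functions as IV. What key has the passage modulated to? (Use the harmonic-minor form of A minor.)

The numeral IV denotes a major triad on scale degree 4. With F on degree 4, the tonic of the new key is C.
Degree 4 carries a major triad in major keys, so the destination is C major.
Check: the diatonic triads of C major are C (I), Dm (ii), Em (iii), F (IV), G (V), Am (vi), Bdim (vii°) — F is indeed IV.

C major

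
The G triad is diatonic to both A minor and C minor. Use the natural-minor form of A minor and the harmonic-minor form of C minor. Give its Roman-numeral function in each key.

VII in A minor; V in C minor

The scale of A minor (natural minor) is A B C D E F G; G is degree 7, and the triad built there (G-B-D) is major, so it is VII.
The scale of C minor (harmonic minor) is C D Eb F G Ab B; G is degree 5, and the triad built there (G-B-D) is major, so it is V.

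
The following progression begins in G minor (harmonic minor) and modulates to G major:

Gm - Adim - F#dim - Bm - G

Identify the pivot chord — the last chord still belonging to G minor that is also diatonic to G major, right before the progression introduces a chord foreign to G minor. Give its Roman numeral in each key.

F#dim — vii° in G minor, vii° in G major

Chords diatonic to G minor: Gm, Adim, Bbaug, Cm, D, Eb, F#dim.
Reading the progression, the first chord not in that set is Bm, so the modulation leaves G minor there.
The chord immediately before Bm is F#dim, which is diatonic to both keys: vii° in G minor and vii° in G major.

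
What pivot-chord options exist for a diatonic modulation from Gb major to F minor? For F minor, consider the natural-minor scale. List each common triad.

Bbm, Db

Triads in Gb major: Gb (I), Abm (ii), Bbm (iii), Cb (IV), Db (V), Ebm (vi), Fdim (vii°).
Triads in F minor (natural minor): Fm (i), Gdim (ii°), Ab (III), Bbm (iv), Cm (v), Db (VI), Eb (VII).
Shared triads with their functions: Bbm (iii in Gb major, iv in F minor); Db (V in Gb major, VI in F minor).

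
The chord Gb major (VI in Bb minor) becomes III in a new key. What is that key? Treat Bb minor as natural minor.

The numeral III denotes a major triad on scale degree 3. With Gb on degree 3, the tonic of the new key is Eb.
Degree 3 carries a major triad in natural-minor keys, so the destination is Eb minor.
Check: the diatonic triads of Eb minor (natural minor) are Ebm (i), Fdim (ii°), Gb (III), Abm (iv), Bbm (v), Cb (VI), Db (VII) — Gb major is indeed III.

Eb minor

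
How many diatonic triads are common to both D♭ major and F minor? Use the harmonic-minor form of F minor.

Diatonic triads of D♭ major: D♭ (I), E♭m (ii), Fm (iii), G♭ (IV), A♭ (V), B♭m (vi), Cdim (vii°).
Diatonic triads of F minor (harmonic minor): Fm (i), Gdim (ii°), A♭aug (III+), B♭m (iv), C (V), D♭ (VI), Edim (vii°).
Matching root and quality in both lists: D♭, Fm, B♭m.
That gives 3 common triads.

3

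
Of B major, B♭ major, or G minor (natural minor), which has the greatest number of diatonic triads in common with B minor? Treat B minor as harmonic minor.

Triads of B minor (harmonic minor): Bm (i), C♯dim (ii°), Daug (III+), Em (iv), F♯ (V), G (VI), A♯dim (vii°).
B major shares 2: F♯, A♯dim.
B♭ major shares 0: none.
G minor (natural minor) shares 0: none.
The most common triads (2) are shared with B major.

B major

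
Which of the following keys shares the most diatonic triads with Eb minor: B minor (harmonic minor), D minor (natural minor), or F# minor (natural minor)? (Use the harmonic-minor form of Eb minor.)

D minor

Triads of Eb minor (harmonic minor): Eb minor (i), F diminished (ii°), Gb augmented (III+), Ab minor (iv), Bb major (V), Cb major (VI), D diminished (vii°).
B minor (harmonic minor) shares 0: none.
D minor (natural minor) shares 1: Bb.
F# minor (natural minor) shares 0: none.
The most common triads (1) are shared with D minor.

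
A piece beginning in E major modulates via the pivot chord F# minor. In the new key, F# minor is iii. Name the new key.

D major

The numeral iii denotes a minor triad on scale degree 3. With F# on degree 3, the tonic of the new key is D.
Degree 3 carries a minor triad in major keys, so the destination is D major.
Check: the diatonic triads of D major are D (I), Em (ii), F#m (iii), G (IV), A (V), Bm (vi), C#dim (vii°) — F# minor is indeed iii.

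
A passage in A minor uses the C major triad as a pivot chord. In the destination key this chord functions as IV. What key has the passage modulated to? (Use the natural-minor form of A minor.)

The numeral IV denotes a major triad on scale degree 4. With C on degree 4, the tonic of the new key is G.
Degree 4 carries a major triad in major keys, so the destination is G major.
Check: the diatonic triads of G major are G (I), Am (ii), Bm (iii), C (IV), D (V), Em (vi), F#dim (vii°) — C major is indeed IV.

G major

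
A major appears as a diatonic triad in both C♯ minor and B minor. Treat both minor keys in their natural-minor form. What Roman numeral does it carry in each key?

VI in C♯ minor; VII in B minor

The scale of C♯ minor (natural minor) is C♯ D♯ E F♯ G♯ A B; A is degree 6, and the triad built there (A-C♯-E) is major, so it is VI.
The scale of B minor (natural minor) is B C♯ D E F♯ G A; A is degree 7, and the triad built there (A-C♯-E) is major, so it is VII.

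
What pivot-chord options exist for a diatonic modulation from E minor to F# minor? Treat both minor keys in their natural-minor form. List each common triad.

Triads in E minor (natural minor): Em (i), F#dim (ii°), G (III), Am (iv), Bm (v), C (VI), D (VII).
Triads in F# minor (natural minor): F#m (i), G#dim (ii°), A (III), Bm (iv), C#m (v), D (VI), E (VII).
Shared triads with their functions: Bm (v in E minor, iv in F# minor); D (VII in E minor, VI in F# minor).

Bm, D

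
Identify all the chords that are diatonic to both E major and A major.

Triads in E major: E (I), F#m (ii), G#m (iii), A (IV), B (V), C#m (vi), D#dim (vii°).
Triads in A major: A (I), Bm (ii), C#m (iii), D (IV), E (V), F#m (vi), G#dim (vii°).
Shared triads with their functions: E (I in E major, V in A major); F#m (ii in E major, vi in A major); A (IV in E major, I in A major); C#m (vi in E major, iii in A major).

E, F#m, A, C#m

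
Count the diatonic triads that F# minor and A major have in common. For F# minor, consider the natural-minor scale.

7

Diatonic triads of F# minor (natural minor): F# minor (i), G# diminished (ii°), A major (III), B minor (iv), C# minor (v), D major (VI), E major (VII).
Diatonic triads of A major: A major (I), B minor (ii), C# minor (iii), D major (IV), E major (V), F# minor (vi), G# diminished (vii°).
Matching root and quality in both lists: F# minor, G# diminished, A major, B minor, C# minor, D major, E major.
That gives 7 common triads.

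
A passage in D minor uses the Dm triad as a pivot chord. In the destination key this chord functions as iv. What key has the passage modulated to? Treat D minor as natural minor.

A minor

The numeral iv denotes a minor triad on scale degree 4. With D on degree 4, the tonic of the new key is A.
Degree 4 carries a minor triad in minor keys, so the destination is A minor.
Check: the diatonic triads of A minor (natural minor) are Am (i), Bdim (ii°), C (III), Dm (iv), Em (v), F (VI), G (VII) — Dm is indeed iv.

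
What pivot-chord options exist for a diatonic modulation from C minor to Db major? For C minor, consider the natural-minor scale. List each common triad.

Fm, Ab

Triads in C minor (natural minor): Cm (i), Ddim (ii°), Eb (III), Fm (iv), Gm (v), Ab (VI), Bb (VII).
Triads in Db major: Db (I), Ebm (ii), Fm (iii), Gb (IV), Ab (V), Bbm (vi), Cdim (vii°).
Shared triads with their functions: Fm (iv in C minor, iii in Db major); Ab (VI in C minor, V in Db major).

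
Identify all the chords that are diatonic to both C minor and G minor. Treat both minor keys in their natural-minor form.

Triads in C minor (natural minor): Cm (i), Ddim (ii°), Eb (III), Fm (iv), Gm (v), Ab (VI), Bb (VII).
Triads in G minor (natural minor): Gm (i), Adim (ii°), Bb (III), Cm (iv), Dm (v), Eb (VI), F (VII).
Shared triads with their functions: Cm (i in C minor, iv in G minor); Eb (III in C minor, VI in G minor); Gm (v in C minor, i in G minor); Bb (VII in C minor, III in G minor).

Cm, Eb, Gm, Bb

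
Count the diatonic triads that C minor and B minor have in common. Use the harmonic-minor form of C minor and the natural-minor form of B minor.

Diatonic triads of C minor (harmonic minor): Cm (i), Ddim (ii°), E♭aug (III+), Fm (iv), G (V), A♭ (VI), Bdim (vii°).
Diatonic triads of B minor (natural minor): Bm (i), C♯dim (ii°), D (III), Em (iv), F♯m (v), G (VI), A (VII).
Matching root and quality in both lists: G.
That gives 1 common triad.

1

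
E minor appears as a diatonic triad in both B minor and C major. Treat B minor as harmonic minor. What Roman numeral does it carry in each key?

iv in B minor; iii in C major

The scale of B minor (harmonic minor) is B C# D E F# G A#; E is degree 4, and the triad built there (E-G-B) is minor, so it is iv.
The scale of C major is C D E F G A B; E is degree 3, and the triad built there (E-G-B) is minor, so it is iii.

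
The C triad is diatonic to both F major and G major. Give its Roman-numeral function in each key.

V in F major; IV in G major

The scale of F major is F G A B♭ C D E; C is degree 5, and the triad built there (C-E-G) is major, so it is V.
The scale of G major is G A B C D E F♯; C is degree 4, and the triad built there (C-E-G) is major, so it is IV.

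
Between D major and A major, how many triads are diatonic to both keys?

Diatonic triads of D major: D (I), Em (ii), F#m (iii), G (IV), A (V), Bm (vi), C#dim (vii°).
Diatonic triads of A major: A (I), Bm (ii), C#m (iii), D (IV), E (V), F#m (vi), G#dim (vii°).
Matching root and quality in both lists: D, F#m, A, Bm.
That gives 4 common triads.

4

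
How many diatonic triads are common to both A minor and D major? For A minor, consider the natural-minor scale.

2

Diatonic triads of A minor (natural minor): Am (i), Bdim (ii°), C (III), Dm (iv), Em (v), F (VI), G (VII).
Diatonic triads of D major: D (I), Em (ii), F#m (iii), G (IV), A (V), Bm (vi), C#dim (vii°).
Matching root and quality in both lists: Em, G.
That gives 2 common triads.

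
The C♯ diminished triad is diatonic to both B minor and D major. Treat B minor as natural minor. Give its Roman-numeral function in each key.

ii° in B minor; vii° in D major

The scale of B minor (natural minor) is B C♯ D E F♯ G A; C♯ is degree 2, and the triad built there (C♯-E-G) is diminished, so it is ii°.
The scale of D major is D E F♯ G A B C♯; C♯ is degree 7, and the triad built there (C♯-E-G) is diminished, so it is vii°.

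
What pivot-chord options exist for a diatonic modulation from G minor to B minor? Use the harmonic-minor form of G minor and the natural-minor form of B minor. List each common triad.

Triads in G minor (harmonic minor): Gm (i), Adim (ii°), Bbaug (III+), Cm (iv), D (V), Eb (VI), F#dim (vii°).
Triads in B minor (natural minor): Bm (i), C#dim (ii°), D (III), Em (iv), F#m (v), G (VI), A (VII).
Shared triads with their functions: D (V in G minor, III in B minor).

D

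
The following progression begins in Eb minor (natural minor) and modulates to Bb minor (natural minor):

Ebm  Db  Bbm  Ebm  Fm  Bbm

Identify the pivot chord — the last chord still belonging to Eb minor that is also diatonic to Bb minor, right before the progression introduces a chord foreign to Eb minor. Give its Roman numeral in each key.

Ebm — i in Eb minor, iv in Bb minor

Chords diatonic to Eb minor: Ebm, Fdim, Gb, Abm, Bbm, Cb, Db.
Reading the progression, the first chord not in that set is Fm, so the modulation leaves Eb minor there.
The chord immediately before Fm is Ebm, which is diatonic to both keys: i in Eb minor and iv in Bb minor.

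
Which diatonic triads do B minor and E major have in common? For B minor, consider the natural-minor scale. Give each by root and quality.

Triads in B minor (natural minor): B minor (i), C# diminished (ii°), D major (III), E minor (iv), F# minor (v), G major (VI), A major (VII).
Triads in E major: E major (I), F# minor (ii), G# minor (iii), A major (IV), B major (V), C# minor (vi), D# diminished (vii°).
Shared triads with their functions: F# minor (v in B minor, ii in E major); A major (VII in B minor, IV in E major).

F#m, A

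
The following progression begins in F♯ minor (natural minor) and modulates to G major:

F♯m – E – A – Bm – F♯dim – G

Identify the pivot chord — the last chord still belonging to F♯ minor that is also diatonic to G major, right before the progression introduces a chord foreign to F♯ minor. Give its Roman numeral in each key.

Bm — iv in F♯ minor, iii in G major

Chords diatonic to F♯ minor: F♯m, G♯dim, A, Bm, C♯m, D, E.
Reading the progression, the first chord not in that set is F♯dim, so the modulation leaves F♯ minor there.
The chord immediately before F♯dim is Bm, which is diatonic to both keys: iv in F♯ minor and iii in G major.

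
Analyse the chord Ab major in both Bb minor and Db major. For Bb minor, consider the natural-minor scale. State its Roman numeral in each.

The scale of Bb minor (natural minor) is Bb C Db Eb F Gb Ab; Ab is degree 7, and the triad built there (Ab-C-Eb) is major, so it is VII.
The scale of Db major is Db Eb F Gb Ab Bb C; Ab is degree 5, and the triad built there (Ab-C-Eb) is major, so it is V.

VII in Bb minor; V in Db major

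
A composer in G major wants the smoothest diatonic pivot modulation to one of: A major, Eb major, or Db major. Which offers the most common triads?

A major

Triads of G major: G major (I), A minor (ii), B minor (iii), C major (IV), D major (V), E minor (vi), F# diminished (vii°).
A major shares 2: Bm, D.
Eb major shares 0: none.
Db major shares 0: none.
The most common triads (2) are shared with A major.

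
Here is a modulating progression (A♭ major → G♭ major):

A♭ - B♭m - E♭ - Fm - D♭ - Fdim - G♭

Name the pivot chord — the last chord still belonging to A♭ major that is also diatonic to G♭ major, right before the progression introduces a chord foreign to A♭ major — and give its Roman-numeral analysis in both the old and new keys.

Chords diatonic to A♭ major: A♭, B♭m, Cm, D♭, E♭, Fm, Gdim.
Reading the progression, the first chord not in that set is Fdim, so the modulation leaves A♭ major there.
The chord immediately before Fdim is D♭, which is diatonic to both keys: IV in A♭ major and V in G♭ major.

D♭ — IV in A♭ major, V in G♭ major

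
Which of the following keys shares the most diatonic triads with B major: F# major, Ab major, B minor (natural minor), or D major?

F# major

Triads of B major: B (I), C#m (ii), D#m (iii), E (IV), F# (V), G#m (vi), A#dim (vii°).
F# major shares 4: B, D#m, F#, G#m.
Ab major shares 0: none.
B minor (natural minor) shares 0: none.
D major shares 0: none.
The most common triads (4) are shared with F# major.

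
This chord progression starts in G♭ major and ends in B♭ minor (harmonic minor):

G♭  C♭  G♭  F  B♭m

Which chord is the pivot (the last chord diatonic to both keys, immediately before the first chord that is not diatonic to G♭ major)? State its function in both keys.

Chords diatonic to G♭ major: G♭, A♭m, B♭m, C♭, D♭, E♭m, Fdim.
Reading the progression, the first chord not in that set is F, so the modulation leaves G♭ major there.
The chord immediately before F is G♭, which is diatonic to both keys: I in G♭ major and VI in B♭ minor.

G♭ — I in G♭ major, VI in B♭ minor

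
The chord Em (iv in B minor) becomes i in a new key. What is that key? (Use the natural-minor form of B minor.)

The numeral i denotes a minor triad on scale degree 1. With E on degree 1, the tonic of the new key is E.
Degree 1 carries a minor triad in minor keys, so the destination is E minor.
Check: the diatonic triads of E minor (natural minor) are Em (i), F#dim (ii°), G (III), Am (iv), Bm (v), C (VI), D (VII) — Em is indeed i.

E minor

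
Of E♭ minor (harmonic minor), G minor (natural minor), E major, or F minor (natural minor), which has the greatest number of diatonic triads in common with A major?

E major

Triads of A major: A major (I), B minor (ii), C♯ minor (iii), D major (IV), E major (V), F♯ minor (vi), G♯ diminished (vii°).
E♭ minor (harmonic minor) shares 0: none.
G minor (natural minor) shares 0: none.
E major shares 4: A, C♯m, E, F♯m.
F minor (natural minor) shares 0: none.
The most common triads (4) are shared with E major.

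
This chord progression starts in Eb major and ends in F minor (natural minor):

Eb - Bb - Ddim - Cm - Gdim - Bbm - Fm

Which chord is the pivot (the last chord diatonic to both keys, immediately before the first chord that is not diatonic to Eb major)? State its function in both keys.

Cm — vi in Eb major, v in F minor

Chords diatonic to Eb major: Eb, Fm, Gm, Ab, Bb, Cm, Ddim.
Reading the progression, the first chord not in that set is Gdim, so the modulation leaves Eb major there.
The chord immediately before Gdim is Cm, which is diatonic to both keys: vi in Eb major and v in F minor.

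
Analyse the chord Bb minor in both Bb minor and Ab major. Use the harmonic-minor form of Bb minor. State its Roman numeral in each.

The scale of Bb minor (harmonic minor) is Bb C Db Eb F Gb A; Bb is degree 1, and the triad built there (Bb-Db-F) is minor, so it is i.
The scale of Ab major is Ab Bb C Db Eb F G; Bb is degree 2, and the triad built there (Bb-Db-F) is minor, so it is ii.

i in Bb minor; ii in Ab major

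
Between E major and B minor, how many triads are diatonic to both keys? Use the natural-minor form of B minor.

2

Diatonic triads of E major: E (I), F♯m (ii), G♯m (iii), A (IV), B (V), C♯m (vi), D♯dim (vii°).
Diatonic triads of B minor (natural minor): Bm (i), C♯dim (ii°), D (III), Em (iv), F♯m (v), G (VI), A (VII).
Matching root and quality in both lists: F♯m, A.
That gives 2 common triads.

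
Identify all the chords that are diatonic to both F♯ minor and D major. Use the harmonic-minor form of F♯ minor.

F♯m, Bm, D

Triads in F♯ minor (harmonic minor): F♯ minor (i), G♯ diminished (ii°), A augmented (III+), B minor (iv), C♯ major (V), D major (VI), E♯ diminished (vii°).
Triads in D major: D major (I), E minor (ii), F♯ minor (iii), G major (IV), A major (V), B minor (vi), C♯ diminished (vii°).
Shared triads with their functions: F♯ minor (i in F♯ minor, iii in D major); B minor (iv in F♯ minor, vi in D major); D major (VI in F♯ minor, I in D major).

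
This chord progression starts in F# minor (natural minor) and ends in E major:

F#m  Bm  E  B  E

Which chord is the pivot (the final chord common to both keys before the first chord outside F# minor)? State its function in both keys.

E — VII in F# minor, I in E major

Chords diatonic to F# minor: F#m, G#dim, A, Bm, C#m, D, E.
Reading the progression, the first chord not in that set is B, so the modulation leaves F# minor there.
The chord immediately before B is E, which is diatonic to both keys: VII in F# minor and I in E major.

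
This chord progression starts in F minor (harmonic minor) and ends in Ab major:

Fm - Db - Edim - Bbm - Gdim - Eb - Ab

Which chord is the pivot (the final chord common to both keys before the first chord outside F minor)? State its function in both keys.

Gdim — ii° in F minor, vii° in Ab major

Chords diatonic to F minor: Fm, Gdim, Abaug, Bbm, C, Db, Edim.
Reading the progression, the first chord not in that set is Eb, so the modulation leaves F minor there.
The chord immediately before Eb is Gdim, which is diatonic to both keys: ii° in F minor and vii° in Ab major.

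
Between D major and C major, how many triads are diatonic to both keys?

Diatonic triads of D major: D major (I), E minor (ii), F♯ minor (iii), G major (IV), A major (V), B minor (vi), C♯ diminished (vii°).
Diatonic triads of C major: C major (I), D minor (ii), E minor (iii), F major (IV), G major (V), A minor (vi), B diminished (vii°).
Matching root and quality in both lists: E minor, G major.
That gives 2 common triads.

2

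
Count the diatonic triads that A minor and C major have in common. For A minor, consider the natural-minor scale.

7

Diatonic triads of A minor (natural minor): Am (i), Bdim (ii°), C (III), Dm (iv), Em (v), F (VI), G (VII).
Diatonic triads of C major: C (I), Dm (ii), Em (iii), F (IV), G (V), Am (vi), Bdim (vii°).
Matching root and quality in both lists: Am, Bdim, C, Dm, Em, F, G.
That gives 7 common triads.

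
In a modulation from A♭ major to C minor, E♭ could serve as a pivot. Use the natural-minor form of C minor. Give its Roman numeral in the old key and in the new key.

The scale of A♭ major is A♭ B♭ C D♭ E♭ F G; E♭ is degree 5, and the triad built there (E♭-G-B♭) is major, so it is V.
The scale of C minor (natural minor) is C D E♭ F G A♭ B♭; E♭ is degree 3, and the triad built there (E♭-G-B♭) is major, so it is III.

V in A♭ major; III in C minor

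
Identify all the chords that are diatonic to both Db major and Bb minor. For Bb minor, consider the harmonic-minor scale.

Ebm, Gb, Bbm, Cdim

Triads in Db major: Db major (I), Eb minor (ii), F minor (iii), Gb major (IV), Ab major (V), Bb minor (vi), C diminished (vii°).
Triads in Bb minor (harmonic minor): Bb minor (i), C diminished (ii°), Db augmented (III+), Eb minor (iv), F major (V), Gb major (VI), A diminished (vii°).
Shared triads with their functions: Eb minor (ii in Db major, iv in Bb minor); Gb major (IV in Db major, VI in Bb minor); Bb minor (vi in Db major, i in Bb minor); C diminished (vii° in Db major, ii° in Bb minor).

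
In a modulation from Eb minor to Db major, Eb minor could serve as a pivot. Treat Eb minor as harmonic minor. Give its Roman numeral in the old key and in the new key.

The scale of Eb minor (harmonic minor) is Eb F Gb Ab Bb Cb D; Eb is degree 1, and the triad built there (Eb-Gb-Bb) is minor, so it is i.
The scale of Db major is Db Eb F Gb Ab Bb C; Eb is degree 2, and the triad built there (Eb-Gb-Bb) is minor, so it is ii.

i in Eb minor; ii in Db major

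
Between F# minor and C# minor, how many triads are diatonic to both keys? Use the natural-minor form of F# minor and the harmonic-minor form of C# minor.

3

Diatonic triads of F# minor (natural minor): F#m (i), G#dim (ii°), A (III), Bm (iv), C#m (v), D (VI), E (VII).
Diatonic triads of C# minor (harmonic minor): C#m (i), D#dim (ii°), Eaug (III+), F#m (iv), G# (V), A (VI), B#dim (vii°).
Matching root and quality in both lists: F#m, A, C#m.
That gives 3 common triads.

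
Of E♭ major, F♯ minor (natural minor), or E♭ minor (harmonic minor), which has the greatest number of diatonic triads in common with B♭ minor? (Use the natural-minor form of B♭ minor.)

E♭ major

Triads of B♭ minor (natural minor): B♭ minor (i), C diminished (ii°), D♭ major (III), E♭ minor (iv), F minor (v), G♭ major (VI), A♭ major (VII).
E♭ major shares 2: Fm, A♭.
F♯ minor (natural minor) shares 0: none.
E♭ minor (harmonic minor) shares 1: E♭m.
The most common triads (2) are shared with E♭ major.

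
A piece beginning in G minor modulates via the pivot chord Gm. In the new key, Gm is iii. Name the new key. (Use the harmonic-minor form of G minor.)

Eb major

The numeral iii denotes a minor triad on scale degree 3. With G on degree 3, the tonic of the new key is Eb.
Degree 3 carries a minor triad in major keys, so the destination is Eb major.
Check: the diatonic triads of Eb major are Eb (I), Fm (ii), Gm (iii), Ab (IV), Bb (V), Cm (vi), Ddim (vii°) — Gm is indeed iii.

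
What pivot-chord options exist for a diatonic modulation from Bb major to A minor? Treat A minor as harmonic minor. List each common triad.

Dm, F

Triads in Bb major: Bb (I), Cm (ii), Dm (iii), Eb (IV), F (V), Gm (vi), Adim (vii°).
Triads in A minor (harmonic minor): Am (i), Bdim (ii°), Caug (III+), Dm (iv), E (V), F (VI), G#dim (vii°).
Shared triads with their functions: Dm (iii in Bb major, iv in A minor); F (V in Bb major, VI in A minor).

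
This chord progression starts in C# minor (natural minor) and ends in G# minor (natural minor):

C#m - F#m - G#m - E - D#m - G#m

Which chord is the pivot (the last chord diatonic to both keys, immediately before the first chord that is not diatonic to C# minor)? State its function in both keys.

Chords diatonic to C# minor: C#m, D#dim, E, F#m, G#m, A, B.
Reading the progression, the first chord not in that set is D#m, so the modulation leaves C# minor there.
The chord immediately before D#m is E, which is diatonic to both keys: III in C# minor and VI in G# minor.

E — III in C# minor, VI in G# minor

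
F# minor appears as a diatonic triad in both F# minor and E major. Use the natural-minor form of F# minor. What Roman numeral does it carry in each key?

i in F# minor; ii in E major

The scale of F# minor (natural minor) is F# G# A B C# D E; F# is degree 1, and the triad built there (F#-A-C#) is minor, so it is i.
The scale of E major is E F# G# A B C# D#; F# is degree 2, and the triad built there (F#-A-C#) is minor, so it is ii.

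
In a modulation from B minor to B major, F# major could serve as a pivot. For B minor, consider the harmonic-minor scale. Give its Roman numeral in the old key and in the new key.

V in B minor; V in B major

The scale of B minor (harmonic minor) is B C# D E F# G A#; F# is degree 5, and the triad built there (F#-A#-C#) is major, so it is V.
The scale of B major is B C# D# E F# G# A#; F# is degree 5, and the triad built there (F#-A#-C#) is major, so it is V.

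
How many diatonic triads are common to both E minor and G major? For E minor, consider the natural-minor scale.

7

Diatonic triads of E minor (natural minor): Em (i), F#dim (ii°), G (III), Am (iv), Bm (v), C (VI), D (VII).
Diatonic triads of G major: G (I), Am (ii), Bm (iii), C (IV), D (V), Em (vi), F#dim (vii°).
Matching root and quality in both lists: Em, F#dim, G, Am, Bm, C, D.
That gives 7 common triads.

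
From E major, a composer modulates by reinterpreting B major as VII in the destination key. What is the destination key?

C# minor

The numeral VII denotes a major triad on scale degree 7. With B on degree 7, the tonic of the new key is C#.
Degree 7 carries a major triad in natural-minor keys, so the destination is C# minor.
Check: the diatonic triads of C# minor (natural minor) are C#m (i), D#dim (ii°), E (III), F#m (iv), G#m (v), A (VI), B (VII) — B major is indeed VII.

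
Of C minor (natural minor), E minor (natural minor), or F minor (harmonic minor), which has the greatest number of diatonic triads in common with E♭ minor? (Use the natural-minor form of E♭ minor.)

Triads of E♭ minor (natural minor): E♭ minor (i), F diminished (ii°), G♭ major (III), A♭ minor (iv), B♭ minor (v), C♭ major (VI), D♭ major (VII).
C minor (natural minor) shares 0: none.
E minor (natural minor) shares 0: none.
F minor (harmonic minor) shares 2: B♭m, D♭.
The most common triads (2) are shared with F minor.

F minor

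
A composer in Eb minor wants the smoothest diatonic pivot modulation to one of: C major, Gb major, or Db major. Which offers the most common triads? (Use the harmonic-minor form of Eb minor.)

Gb major

Triads of Eb minor (harmonic minor): Eb minor (i), F diminished (ii°), Gb augmented (III+), Ab minor (iv), Bb major (V), Cb major (VI), D diminished (vii°).
C major shares 0: none.
Gb major shares 4: Ebm, Fdim, Abm, Cb.
Db major shares 1: Ebm.
The most common triads (4) are shared with Gb major.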